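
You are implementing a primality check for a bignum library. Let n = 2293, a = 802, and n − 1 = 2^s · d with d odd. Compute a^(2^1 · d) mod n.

2292

n − 1 = 2292 = 2^2 · 573, so s = 2 and d = 573.
Repeated squaring mod 2293: 802^1 ≡ 802, 802^2 ≡ 1164, 802^4 ≡ 2026, 802^8 ≡ 206, 802^16 ≡ 1162, 802^32 ≡ 1960, 802^64 ≡ 825, 802^128 ≡ 1897, 802^256 ≡ 892, 802^512 ≡ 2286.
573 = 512 + 32 + 16 + 8 + 4 + 1, so 802^573 ≡ 2286·1960·1162·206·2026·802 ≡ 600 (mod 2293).
x_0 = 600.
x_1 = 600^2 mod 2293 = 2292.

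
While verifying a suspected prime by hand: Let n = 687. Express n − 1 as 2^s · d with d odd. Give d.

343

Halving: 686 → 343; 343 is odd.
So 686 = 2^1 · 343.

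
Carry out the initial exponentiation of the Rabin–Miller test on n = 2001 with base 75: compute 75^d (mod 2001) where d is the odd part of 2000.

n − 1 = 2000 = 2^4 · 125, so s = 4 and d = 125.
Repeated squaring mod 2001: 75^1 ≡ 75, 75^2 ≡ 1623, 75^4 ≡ 813, 75^8 ≡ 639, 75^16 ≡ 117, 75^32 ≡ 1683, 75^64 ≡ 1074.
125 = 64 + 32 + 16 + 8 + 4 + 1, so 75^125 ≡ 1074·1683·117·639·813·75 ≡ 1641 (mod 2001).

1641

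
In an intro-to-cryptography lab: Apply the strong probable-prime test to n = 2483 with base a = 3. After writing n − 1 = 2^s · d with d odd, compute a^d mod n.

347

n − 1 = 2482 = 2^1 · 1241, so s = 1 and d = 1241.
3^1241 mod 2483 = 347.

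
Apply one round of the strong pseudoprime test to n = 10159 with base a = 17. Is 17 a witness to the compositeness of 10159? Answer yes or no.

no

n − 1 = 10158 = 2^1 · 5079, so s = 1 and d = 5079.
Repeated squaring mod 10159: 17^1 ≡ 17, 17^2 ≡ 289, 17^4 ≡ 2249, 17^8 ≡ 8978, 17^16 ≡ 2978, 17^32 ≡ 9836, 17^64 ≡ 2739, 17^128 ≡ 4779, 17^256 ≡ 1409, 17^512 ≡ 4276, 17^1024 ≡ 8135, 17^2048 ≡ 2499, 17^4096 ≡ 7375.
5079 = 4096 + 512 + 256 + 128 + 64 + 16 + 4 + 2 + 1, so 17^5079 ≡ 7375·4276·1409·4779·2739·2978·2249·289·17 ≡ 10158 (mod 10159).
x_0 = 17^5079 mod 10159 = 10158.
x_0 = 10158 ≡ −1, so 17 is not a witness.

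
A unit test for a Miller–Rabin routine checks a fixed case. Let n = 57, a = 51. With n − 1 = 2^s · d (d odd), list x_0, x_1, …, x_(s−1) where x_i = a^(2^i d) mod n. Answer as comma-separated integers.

48, 24, 6

n − 1 = 56 = 2^3 · 7, so s = 3 and d = 7.
x_0 = 51^7 mod 57 = 48.
x_1 = 48^2 mod 57 = 24.
x_2 = 24^2 mod 57 = 6.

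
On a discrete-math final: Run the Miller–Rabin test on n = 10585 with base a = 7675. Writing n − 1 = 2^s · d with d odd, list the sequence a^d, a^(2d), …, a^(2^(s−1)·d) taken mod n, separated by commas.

2825, 10120, 4525

n − 1 = 10584 = 2^3 · 1323, so s = 3 and d = 1323.
x_0 = 7675^1323 mod 10585 = 2825.
x_1 = 2825^2 mod 10585 = 10120.
x_2 = 10120^2 mod 10585 = 4525.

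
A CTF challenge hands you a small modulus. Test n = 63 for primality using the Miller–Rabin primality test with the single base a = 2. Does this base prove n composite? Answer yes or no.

yes

n − 1 = 62 = 2^1 · 31, so s = 1 and d = 31.
x_0 = 2^31 mod 63 = 2.
x_0 ∉ {1, 62} and s = 1, so 2 is a Miller–Rabin witness and 63 is composite.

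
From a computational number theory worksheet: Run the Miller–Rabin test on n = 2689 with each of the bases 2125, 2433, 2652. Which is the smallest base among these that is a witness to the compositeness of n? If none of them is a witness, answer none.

none

n − 1 = 2688 = 2^7 · 21, so s = 7 and d = 21.
Base 2125: x_0 = 2125^21 mod 2689 = 2516. x_0 is neither 1 nor 2688, so continue squaring. x_1 = 2516^2 mod 2689 = 350. x_2 = 350^2 mod 2689 = 1495. x_3 = 1495^2 mod 2689 = 466. x_4 = 466^2 mod 2689 = 2036. x_5 = 2036^2 mod 2689 = 1547. x_6 = 1547^2 mod 2689 = 2688. x_6 ≡ −1, so 2125 is not a witness.
Base 2433: x_0 = 2433^21 mod 2689 = 1547. x_0 is neither 1 nor 2688, so continue squaring. x_1 = 1547^2 mod 2689 = 2688. x_1 ≡ −1, so 2433 is not a witness.
Base 2652: x_0 = 2652^21 mod 2689 = 250. x_0 is neither 1 nor 2688, so continue squaring. x_1 = 250^2 mod 2689 = 653. x_2 = 653^2 mod 2689 = 1547. x_3 = 1547^2 mod 2689 = 2688. x_3 ≡ −1, so 2652 is not a witness.
No listed base is a witness for 2689.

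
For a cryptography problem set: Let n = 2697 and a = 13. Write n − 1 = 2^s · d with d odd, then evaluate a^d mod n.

1231

n − 1 = 2696 = 2^3 · 337, so s = 3 and d = 337.
13^337 mod 2697 = 1231.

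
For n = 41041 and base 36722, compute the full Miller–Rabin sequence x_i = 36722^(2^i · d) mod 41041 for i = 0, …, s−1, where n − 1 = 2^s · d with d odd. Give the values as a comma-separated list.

40481, 26313, 12299, 29316

n − 1 = 41040 = 2^4 · 2565, so s = 4 and d = 2565.
x_0 = 36722^2565 mod 41041 = 40481.
x_1 = 40481^2 mod 41041 = 26313.
x_2 = 26313^2 mod 41041 = 12299.
x_3 = 12299^2 mod 41041 = 29316.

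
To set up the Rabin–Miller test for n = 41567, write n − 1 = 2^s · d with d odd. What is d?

Halving: 41566 → 20783; 20783 is odd.
So 41566 = 2^1 · 20783.

20783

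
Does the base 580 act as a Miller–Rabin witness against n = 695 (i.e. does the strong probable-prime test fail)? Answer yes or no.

yes

n − 1 = 694 = 2^1 · 347, so s = 1 and d = 347.
x_0 = 580^347 mod 695 = 20.
x_0 ∉ {1, 694} and s = 1, so 580 is a Miller–Rabin witness and 695 is composite.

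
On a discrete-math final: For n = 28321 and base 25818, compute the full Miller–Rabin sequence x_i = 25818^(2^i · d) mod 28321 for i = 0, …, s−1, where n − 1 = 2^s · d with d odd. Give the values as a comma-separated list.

n − 1 = 28320 = 2^5 · 885, so s = 5 and d = 885.
x_0 = 25818^885 mod 28321 = 18522.
x_1 = 18522^2 mod 28321 = 12211.
x_2 = 12211^2 mod 28321 = 26777.
x_3 = 26777^2 mod 28321 = 4972.
x_4 = 4972^2 mod 28321 = 24872.

18522, 12211, 26777, 4972, 24872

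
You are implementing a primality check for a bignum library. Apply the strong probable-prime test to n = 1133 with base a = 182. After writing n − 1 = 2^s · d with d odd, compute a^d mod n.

n − 1 = 1132 = 2^2 · 283, so s = 2 and d = 283.
Repeated squaring mod 1133: 182^1 ≡ 182, 182^2 ≡ 267, 182^4 ≡ 1043, 182^8 ≡ 169, 182^16 ≡ 236, 182^32 ≡ 179, 182^64 ≡ 317, 182^128 ≡ 785, 182^256 ≡ 1006.
283 = 256 + 16 + 8 + 2 + 1, so 182^283 ≡ 1006·236·169·267·182 ≡ 711 (mod 1133).

711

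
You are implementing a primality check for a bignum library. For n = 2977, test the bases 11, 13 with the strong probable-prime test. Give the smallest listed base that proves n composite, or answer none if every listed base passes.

n − 1 = 2976 = 2^5 · 93, so s = 5 and d = 93.
Base 11: x_0 = 11^93 mod 2977 = 1321. x_0 is neither 1 nor 2976, so continue squaring. x_1 = 1321^2 mod 2977 = 519. x_2 = 519^2 mod 2977 = 1431. x_3 = 1431^2 mod 2977 = 2562. x_4 = 2562^2 mod 2977 = 2536. Reached i = s−1 = 4 without hitting −1: 11 is a Miller–Rabin witness and 2977 is composite.
Base 13: x_0 = 13^93 mod 2977 = 2834. x_0 is neither 1 nor 2976, so continue squaring. x_1 = 2834^2 mod 2977 = 2587. x_2 = 2587^2 mod 2977 = 273. x_3 = 273^2 mod 2977 = 104. x_4 = 104^2 mod 2977 = 1885. Reached i = s−1 = 4 without hitting −1: 13 is a Miller–Rabin witness and 2977 is composite.
The smallest witness among the given bases is 11.

11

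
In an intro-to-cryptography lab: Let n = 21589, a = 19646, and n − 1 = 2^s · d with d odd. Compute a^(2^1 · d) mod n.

n − 1 = 21588 = 2^2 · 5397, so s = 2 and d = 5397.
x_0 = 19646^5397 mod 21589 = 21588.
x_1 = 21588^2 mod 21589 = 1.

1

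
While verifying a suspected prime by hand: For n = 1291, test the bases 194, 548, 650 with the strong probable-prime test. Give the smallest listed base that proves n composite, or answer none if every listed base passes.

none

n − 1 = 1290 = 2^1 · 645, so s = 1 and d = 645.
Base 194: x_0 = 194^645 mod 1291 = 1. x_0 = 1, so 194 is not a witness.
Base 548: x_0 = 548^645 mod 1291 = 1290. x_0 = 1290 ≡ −1, so 548 is not a witness.
Base 650: x_0 = 650^645 mod 1291 = 1290. x_0 = 1290 ≡ −1, so 650 is not a witness.
No listed base is a witness for 1291.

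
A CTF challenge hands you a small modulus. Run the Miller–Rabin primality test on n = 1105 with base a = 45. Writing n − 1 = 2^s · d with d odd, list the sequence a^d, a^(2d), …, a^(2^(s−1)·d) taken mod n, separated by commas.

265, 610, 820, 560

n − 1 = 1104 = 2^4 · 69, so s = 4 and d = 69.
x_0 = 45^69 mod 1105 = 265.
x_1 = 265^2 mod 1105 = 610.
x_2 = 610^2 mod 1105 = 820.
x_3 = 820^2 mod 1105 = 560.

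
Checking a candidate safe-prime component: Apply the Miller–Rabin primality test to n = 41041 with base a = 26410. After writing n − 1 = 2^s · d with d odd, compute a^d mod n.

39346

n − 1 = 41040 = 2^4 · 2565, so s = 4 and d = 2565.
Repeated squaring mod 41041: 26410^1 ≡ 26410, 26410^2 ≡ 37346, 26410^4 ≡ 27413, 26410^8 ≡ 11859, 26410^16 ≡ 29415, 26410^32 ≡ 15863, 26410^64 ≡ 12398, 26410^128 ≡ 11859, 26410^256 ≡ 29415, 26410^512 ≡ 15863, 26410^1024 ≡ 12398, 26410^2048 ≡ 11859.
2565 = 2048 + 512 + 4 + 1, so 26410^2565 ≡ 11859·15863·27413·26410 ≡ 39346 (mod 41041).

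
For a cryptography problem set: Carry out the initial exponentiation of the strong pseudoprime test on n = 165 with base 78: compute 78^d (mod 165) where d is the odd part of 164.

n − 1 = 164 = 2^2 · 41, so s = 2 and d = 41.
78^41 mod 165 = 78.

78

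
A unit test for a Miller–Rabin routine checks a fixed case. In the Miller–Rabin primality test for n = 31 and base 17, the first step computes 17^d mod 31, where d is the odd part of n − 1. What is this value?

30

n − 1 = 30 = 2^1 · 15, so s = 1 and d = 15.
17^15 mod 31 = 30.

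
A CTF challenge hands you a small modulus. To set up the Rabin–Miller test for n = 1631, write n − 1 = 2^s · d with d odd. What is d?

815

Halving: 1630 → 815; 815 is odd.
So 1630 = 2^1 · 815.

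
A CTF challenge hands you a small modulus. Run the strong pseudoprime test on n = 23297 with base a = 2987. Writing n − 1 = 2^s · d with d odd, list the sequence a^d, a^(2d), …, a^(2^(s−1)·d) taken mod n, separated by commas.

16090, 11836, 6035, 8014, 17664, 175, 7328, 23296

n − 1 = 23296 = 2^8 · 91, so s = 8 and d = 91.
x_0 = 2987^91 mod 23297 = 16090.
x_1 = 16090^2 mod 23297 = 11836.
x_2 = 11836^2 mod 23297 = 6035.
x_3 = 6035^2 mod 23297 = 8014.
x_4 = 8014^2 mod 23297 = 17664.
x_5 = 17664^2 mod 23297 = 175.
x_6 = 175^2 mod 23297 = 7328.
x_7 = 7328^2 mod 23297 = 23296.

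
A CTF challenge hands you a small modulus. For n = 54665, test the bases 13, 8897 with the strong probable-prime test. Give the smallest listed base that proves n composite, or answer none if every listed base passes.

13

n − 1 = 54664 = 2^3 · 6833, so s = 3 and d = 6833.
Base 13: x_0 = 13^6833 mod 54665 = 32058. x_0 is neither 1 nor 54664, so continue squaring. x_1 = 32058^2 mod 54665 = 13364. x_2 = 13364^2 mod 54665 = 5941. Reached i = s−1 = 2 without hitting −1: 13 is a Miller–Rabin witness and 54665 is composite.
Base 8897: x_0 = 8897^6833 mod 54665 = 10782. x_0 is neither 1 nor 54664, so continue squaring. x_1 = 10782^2 mod 54665 = 33734. x_2 = 33734^2 mod 54665 = 21451. Reached i = s−1 = 2 without hitting −1: 8897 is a Miller–Rabin witness and 54665 is composite.
The smallest witness among the given bases is 13.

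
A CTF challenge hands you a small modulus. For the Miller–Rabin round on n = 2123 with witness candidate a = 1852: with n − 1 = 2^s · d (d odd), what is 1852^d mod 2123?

n − 1 = 2122 = 2^1 · 1061, so s = 1 and d = 1061.
1852^1061 mod 2123 = 1676.

1676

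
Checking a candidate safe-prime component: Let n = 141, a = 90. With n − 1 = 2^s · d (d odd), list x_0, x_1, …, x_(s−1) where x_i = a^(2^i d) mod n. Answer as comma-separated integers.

n − 1 = 140 = 2^2 · 35, so s = 2 and d = 35.
x_0 = 90^35 mod 141 = 45.
x_1 = 45^2 mod 141 = 51.

45, 51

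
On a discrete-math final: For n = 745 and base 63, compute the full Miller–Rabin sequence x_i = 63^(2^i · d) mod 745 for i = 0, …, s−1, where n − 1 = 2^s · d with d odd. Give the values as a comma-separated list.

n − 1 = 744 = 2^3 · 93, so s = 3 and d = 93.
x_0 = 63^93 mod 745 = 168.
x_1 = 168^2 mod 745 = 659.
x_2 = 659^2 mod 745 = 691.

168, 659, 691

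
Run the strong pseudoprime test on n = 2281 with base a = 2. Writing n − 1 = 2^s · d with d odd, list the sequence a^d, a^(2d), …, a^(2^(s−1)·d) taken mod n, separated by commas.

2280, 1, 1

n − 1 = 2280 = 2^3 · 285, so s = 3 and d = 285.
x_0 = 2^285 mod 2281 = 2280.
x_1 = 2280^2 mod 2281 = 1.
x_2 = 1^2 mod 2281 = 1.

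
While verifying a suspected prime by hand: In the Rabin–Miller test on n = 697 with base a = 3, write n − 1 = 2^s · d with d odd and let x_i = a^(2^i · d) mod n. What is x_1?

155

n − 1 = 696 = 2^3 · 87, so s = 3 and d = 87.
x_0 = 3^87 mod 697 = 96.
x_1 = 96^2 mod 697 = 155.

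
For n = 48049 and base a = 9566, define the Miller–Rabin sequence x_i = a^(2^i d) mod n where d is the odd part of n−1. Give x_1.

23300

n − 1 = 48048 = 2^4 · 3003, so s = 4 and d = 3003.
By repeated squaring, 9566^3003 ≡ 42048 (mod 48049).
x_0 = 42048.
x_1 = 42048^2 mod 48049 = 23300.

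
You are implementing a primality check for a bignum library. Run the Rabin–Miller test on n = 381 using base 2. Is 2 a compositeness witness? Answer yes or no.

yes

n − 1 = 380 = 2^2 · 95, so s = 2 and d = 95.
x_0 = 2^95 mod 381 = 143.
x_0 is neither 1 nor 380, so continue squaring.
x_1 = 143^2 mod 381 = 256.
Reached i = s−1 = 1 without hitting −1: 2 is a Miller–Rabin witness and 381 is composite.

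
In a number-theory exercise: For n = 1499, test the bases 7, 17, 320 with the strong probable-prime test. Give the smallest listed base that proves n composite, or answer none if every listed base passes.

none

n − 1 = 1498 = 2^1 · 749, so s = 1 and d = 749.
Base 7: x_0 = 7^749 mod 1499 = 1498. x_0 = 1498 ≡ −1, so 7 is not a witness.
Base 17: x_0 = 17^749 mod 1499 = 1498. x_0 = 1498 ≡ −1, so 17 is not a witness.
Base 320: x_0 = 320^749 mod 1499 = 1. x_0 = 1, so 320 is not a witness.
No listed base is a witness for 1499.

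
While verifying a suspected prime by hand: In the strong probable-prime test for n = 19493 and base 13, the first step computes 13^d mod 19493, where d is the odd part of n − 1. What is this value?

5907

n − 1 = 19492 = 2^2 · 4873, so s = 2 and d = 4873.
Repeated squaring mod 19493: 13^1 ≡ 13, 13^2 ≡ 169, 13^4 ≡ 9068, 13^8 ≡ 7150, 13^16 ≡ 11854, 13^32 ≡ 11772, 13^64 ≡ 4247, 13^128 ≡ 5984, 13^256 ≡ 19108, 13^512 ≡ 11774, 13^1024 ≡ 12353, 13^2048 ≡ 5405, 13^4096 ≡ 13511.
4873 = 4096 + 512 + 256 + 8 + 1, so 13^4873 ≡ 13511·11774·19108·7150·13 ≡ 5907 (mod 19493).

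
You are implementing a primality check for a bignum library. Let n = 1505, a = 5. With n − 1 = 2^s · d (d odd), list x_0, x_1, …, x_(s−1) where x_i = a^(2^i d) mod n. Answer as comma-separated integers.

n − 1 = 1504 = 2^5 · 47, so s = 5 and d = 47.
x_0 = 5^47 mod 1505 = 115.
x_1 = 115^2 mod 1505 = 1185.
x_2 = 1185^2 mod 1505 = 60.
x_3 = 60^2 mod 1505 = 590.
x_4 = 590^2 mod 1505 = 445.

115, 1185, 60, 590, 445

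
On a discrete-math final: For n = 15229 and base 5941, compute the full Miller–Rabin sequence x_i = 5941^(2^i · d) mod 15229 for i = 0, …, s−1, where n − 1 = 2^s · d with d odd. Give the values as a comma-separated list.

14597, 3470

n − 1 = 15228 = 2^2 · 3807, so s = 2 and d = 3807.
x_0 = 5941^3807 mod 15229 = 14597.
x_1 = 14597^2 mod 15229 = 3470.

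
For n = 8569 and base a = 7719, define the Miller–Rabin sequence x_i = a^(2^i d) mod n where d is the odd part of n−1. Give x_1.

3364

n − 1 = 8568 = 2^3 · 1071, so s = 3 and d = 1071.
x_0 = 7719^1071 mod 8569 = 4903.
x_1 = 4903^2 mod 8569 = 3364.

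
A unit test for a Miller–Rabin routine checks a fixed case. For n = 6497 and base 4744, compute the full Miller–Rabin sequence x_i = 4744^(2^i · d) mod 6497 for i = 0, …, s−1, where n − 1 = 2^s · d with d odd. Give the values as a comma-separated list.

3211, 6279, 2045, 4454, 2775

n − 1 = 6496 = 2^5 · 203, so s = 5 and d = 203.
x_0 = 4744^203 mod 6497 = 3211.
x_1 = 3211^2 mod 6497 = 6279.
x_2 = 6279^2 mod 6497 = 2045.
x_3 = 2045^2 mod 6497 = 4454.
x_4 = 4454^2 mod 6497 = 2775.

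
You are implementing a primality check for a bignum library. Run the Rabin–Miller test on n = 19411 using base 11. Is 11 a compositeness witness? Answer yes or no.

n − 1 = 19410 = 2^1 · 9705, so s = 1 and d = 9705.
x_0 = 11^9705 mod 19411 = 11075.
x_0 ∉ {1, 19410} and s = 1, so 11 is a Miller–Rabin witness and 19411 is composite.

yes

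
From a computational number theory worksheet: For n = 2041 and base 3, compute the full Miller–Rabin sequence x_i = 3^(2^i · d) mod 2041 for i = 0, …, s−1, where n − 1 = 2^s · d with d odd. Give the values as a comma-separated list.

1652, 287, 729

n − 1 = 2040 = 2^3 · 255, so s = 3 and d = 255.
x_0 = 3^255 mod 2041 = 1652.
x_1 = 1652^2 mod 2041 = 287.
x_2 = 287^2 mod 2041 = 729.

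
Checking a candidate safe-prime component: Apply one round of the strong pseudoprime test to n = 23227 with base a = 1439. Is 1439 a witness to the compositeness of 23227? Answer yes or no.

n − 1 = 23226 = 2^1 · 11613, so s = 1 and d = 11613.
Repeated squaring mod 23227: 1439^1 ≡ 1439, 1439^2 ≡ 3518, 1439^4 ≡ 19560, 1439^8 ≡ 21683, 1439^16 ≡ 14782, 1439^32 ≡ 11135, 1439^64 ≡ 2499, 1439^128 ≡ 20165, 1439^256 ≡ 15363, 1439^512 ≡ 12222, 1439^1024 ≡ 4447, 1439^2048 ≡ 9632, 1439^4096 ≡ 6786, 1439^8192 ≡ 13882.
11613 = 8192 + 2048 + 1024 + 256 + 64 + 16 + 8 + 4 + 1, so 1439^11613 ≡ 13882·9632·4447·15363·2499·14782·21683·19560·1439 ≡ 23226 (mod 23227).
x_0 = 1439^11613 mod 23227 = 23226.
x_0 = 23226 ≡ −1, so 1439 is not a witness.

no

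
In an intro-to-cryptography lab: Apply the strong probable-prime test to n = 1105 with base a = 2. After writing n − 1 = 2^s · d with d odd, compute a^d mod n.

n − 1 = 1104 = 2^4 · 69, so s = 4 and d = 69.
2^69 mod 1105 = 967.

967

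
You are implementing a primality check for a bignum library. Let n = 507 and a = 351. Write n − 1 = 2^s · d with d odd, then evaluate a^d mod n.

0

n − 1 = 506 = 2^1 · 253, so s = 1 and d = 253.
By repeated squaring, 351^253 ≡ 0 (mod 507).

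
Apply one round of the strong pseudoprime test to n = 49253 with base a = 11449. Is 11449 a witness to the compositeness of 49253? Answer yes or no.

no

n − 1 = 49252 = 2^2 · 12313, so s = 2 and d = 12313.
x_0 = 11449^12313 mod 49253 = 1.
x_0 = 1, so 11449 is not a witness.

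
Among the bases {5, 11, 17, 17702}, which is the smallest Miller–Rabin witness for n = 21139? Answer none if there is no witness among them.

none

n − 1 = 21138 = 2^1 · 10569, so s = 1 and d = 10569.
Base 5: x_0 = 5^10569 mod 21139 = 1. x_0 = 1, so 5 is not a witness.
Base 11: x_0 = 11^10569 mod 21139 = 1. x_0 = 1, so 11 is not a witness.
Base 17: x_0 = 17^10569 mod 21139 = 1. x_0 = 1, so 17 is not a witness.
Base 17702: x_0 = 17702^10569 mod 21139 = 21138. x_0 = 21138 ≡ −1, so 17702 is not a witness.
No listed base is a witness for 21139.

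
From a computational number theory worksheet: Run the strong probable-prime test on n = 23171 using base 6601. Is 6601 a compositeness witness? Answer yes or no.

yes

n − 1 = 23170 = 2^1 · 11585, so s = 1 and d = 11585.
Repeated squaring mod 23171: 6601^1 ≡ 6601, 6601^2 ≡ 11721, 6601^4 ≡ 982, 6601^8 ≡ 14313, 6601^16 ≡ 7158, 6601^32 ≡ 5883, 6601^64 ≡ 15386, 6601^128 ≡ 14060, 6601^256 ≡ 11799, 6601^512 ≡ 5033, 6601^1024 ≡ 5186, 6601^2048 ≡ 16236, 6601^4096 ≡ 14400, 6601^8192 ≡ 2721.
11585 = 8192 + 2048 + 1024 + 256 + 64 + 1, so 6601^11585 ≡ 2721·16236·5186·11799·15386·6601 ≡ 10307 (mod 23171).
x_0 = 6601^11585 mod 23171 = 10307.
x_0 ∉ {1, 23170} and s = 1, so 6601 is a Miller–Rabin witness and 23171 is composite.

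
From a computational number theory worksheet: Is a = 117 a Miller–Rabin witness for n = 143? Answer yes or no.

yes

n − 1 = 142 = 2^1 · 71, so s = 1 and d = 71.
x_0 = 117^71 mod 143 = 117.
x_0 ∉ {1, 142} and s = 1, so 117 is a Miller–Rabin witness and 143 is composite.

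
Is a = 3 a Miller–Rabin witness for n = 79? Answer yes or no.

n − 1 = 78 = 2^1 · 39, so s = 1 and d = 39.
Repeated squaring mod 79: 3^1 ≡ 3, 3^2 ≡ 9, 3^4 ≡ 2, 3^8 ≡ 4, 3^16 ≡ 16, 3^32 ≡ 19.
39 = 32 + 4 + 2 + 1, so 3^39 ≡ 19·2·9·3 ≡ 78 (mod 79).
x_0 = 3^39 mod 79 = 78.
x_0 = 78 ≡ −1, so 3 is not a witness.

no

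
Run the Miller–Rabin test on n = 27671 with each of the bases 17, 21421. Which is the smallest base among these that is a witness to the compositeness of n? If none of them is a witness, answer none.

n − 1 = 27670 = 2^1 · 13835, so s = 1 and d = 13835.
Base 17: x_0 = 17^13835 mod 27671 = 26780. x_0 ∉ {1, 27670} and s = 1, so 17 is a Miller–Rabin witness and 27671 is composite.
Base 21421: x_0 = 21421^13835 mod 27671 = 6329. x_0 ∉ {1, 27670} and s = 1, so 21421 is a Miller–Rabin witness and 27671 is composite.
The smallest witness among the given bases is 17.

17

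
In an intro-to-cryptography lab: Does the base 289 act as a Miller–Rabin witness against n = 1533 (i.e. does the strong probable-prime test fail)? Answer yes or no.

n − 1 = 1532 = 2^2 · 383, so s = 2 and d = 383.
Repeated squaring mod 1533: 289^1 ≡ 289, 289^2 ≡ 739, 289^4 ≡ 373, 289^8 ≡ 1159, 289^16 ≡ 373, 289^32 ≡ 1159, 289^64 ≡ 373, 289^128 ≡ 1159, 289^256 ≡ 373.
383 = 256 + 64 + 32 + 16 + 8 + 4 + 2 + 1, so 289^383 ≡ 373·373·1159·373·1159·373·739·289 ≡ 1411 (mod 1533).
x_0 = 289^383 mod 1533 = 1411.
x_0 is neither 1 nor 1532, so continue squaring.
x_1 = 1411^2 mod 1533 = 1087.
Reached i = s−1 = 1 without hitting −1: 289 is a Miller–Rabin witness and 1533 is composite.

yes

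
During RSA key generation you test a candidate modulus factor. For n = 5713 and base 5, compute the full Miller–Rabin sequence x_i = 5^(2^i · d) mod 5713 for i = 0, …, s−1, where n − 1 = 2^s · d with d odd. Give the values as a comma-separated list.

1072, 871, 4525, 233

n − 1 = 5712 = 2^4 · 357, so s = 4 and d = 357.
x_0 = 5^357 mod 5713 = 1072.
x_1 = 1072^2 mod 5713 = 871.
x_2 = 871^2 mod 5713 = 4525.
x_3 = 4525^2 mod 5713 = 233.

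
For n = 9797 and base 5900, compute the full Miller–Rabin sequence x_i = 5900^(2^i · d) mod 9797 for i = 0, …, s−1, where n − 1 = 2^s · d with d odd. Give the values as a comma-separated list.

7486, 1356

n − 1 = 9796 = 2^2 · 2449, so s = 2 and d = 2449.
x_0 = 5900^2449 mod 9797 = 7486.
x_1 = 7486^2 mod 9797 = 1356.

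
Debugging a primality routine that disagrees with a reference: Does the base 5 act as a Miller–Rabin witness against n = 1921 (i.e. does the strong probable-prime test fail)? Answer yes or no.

n − 1 = 1920 = 2^7 · 15, so s = 7 and d = 15.
Repeated squaring mod 1921: 5^1 ≡ 5, 5^2 ≡ 25, 5^4 ≡ 625, 5^8 ≡ 662.
15 = 8 + 4 + 2 + 1, so 5^15 ≡ 662·625·25·5 ≡ 1588 (mod 1921).
x_0 = 5^15 mod 1921 = 1588.
x_0 is neither 1 nor 1920, so continue squaring.
x_1 = 1588^2 mod 1921 = 1392.
x_2 = 1392^2 mod 1921 = 1296.
x_3 = 1296^2 mod 1921 = 662.
x_4 = 662^2 mod 1921 = 256.
x_5 = 256^2 mod 1921 = 222.
x_6 = 222^2 mod 1921 = 1259.
Reached i = s−1 = 6 without hitting −1: 5 is a Miller–Rabin witness and 1921 is composite.

yes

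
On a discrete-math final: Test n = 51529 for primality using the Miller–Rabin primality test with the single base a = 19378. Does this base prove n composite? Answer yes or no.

no

n − 1 = 51528 = 2^3 · 6441, so s = 3 and d = 6441.
x_0 = 19378^6441 mod 51529 = 51528.
x_0 = 51528 ≡ −1, so 19378 is not a witness.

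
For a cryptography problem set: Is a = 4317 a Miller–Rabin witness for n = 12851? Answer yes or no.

n − 1 = 12850 = 2^1 · 6425, so s = 1 and d = 6425.
x_0 = 4317^6425 mod 12851 = 6746.
x_0 ∉ {1, 12850} and s = 1, so 4317 is a Miller–Rabin witness and 12851 is composite.

yes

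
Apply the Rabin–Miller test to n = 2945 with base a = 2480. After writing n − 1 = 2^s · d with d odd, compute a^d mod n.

155

n − 1 = 2944 = 2^7 · 23, so s = 7 and d = 23.
2480^23 mod 2945 = 155.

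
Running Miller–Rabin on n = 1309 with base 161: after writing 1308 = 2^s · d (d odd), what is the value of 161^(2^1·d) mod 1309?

n − 1 = 1308 = 2^2 · 327, so s = 2 and d = 327.
x_0 = 161^327 mod 1309 = 644.
x_1 = 644^2 mod 1309 = 1092.

1092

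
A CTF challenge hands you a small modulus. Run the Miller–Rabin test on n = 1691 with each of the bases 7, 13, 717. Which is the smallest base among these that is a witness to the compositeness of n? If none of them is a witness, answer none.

n − 1 = 1690 = 2^1 · 845, so s = 1 and d = 845.
Base 7: x_0 = 7^845 mod 1691 = 239. x_0 ∉ {1, 1690} and s = 1, so 7 is a Miller–Rabin witness and 1691 is composite.
Base 13: x_0 = 13^845 mod 1691 = 592. x_0 ∉ {1, 1690} and s = 1, so 13 is a Miller–Rabin witness and 1691 is composite.
Base 717: x_0 = 717^845 mod 1691 = 376. x_0 ∉ {1, 1690} and s = 1, so 717 is a Miller–Rabin witness and 1691 is composite.
The smallest witness among the given bases is 7.

7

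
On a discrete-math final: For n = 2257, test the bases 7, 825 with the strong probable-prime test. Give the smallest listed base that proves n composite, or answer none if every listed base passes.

7

n − 1 = 2256 = 2^4 · 141, so s = 4 and d = 141.
Base 7: x_0 = 7^141 mod 2257 = 2098. x_0 is neither 1 nor 2256, so continue squaring. x_1 = 2098^2 mod 2257 = 454. x_2 = 454^2 mod 2257 = 729. x_3 = 729^2 mod 2257 = 1046. Reached i = s−1 = 3 without hitting −1: 7 is a Miller–Rabin witness and 2257 is composite.
Base 825: x_0 = 825^141 mod 2257 = 1331. x_0 is neither 1 nor 2256, so continue squaring. x_1 = 1331^2 mod 2257 = 2073. x_2 = 2073^2 mod 2257 = 1. x_2 = 1 but x_1 ≠ ±1, a nontrivial square root of 1 — 825 is a witness and 2257 is composite.
The smallest witness among the given bases is 7.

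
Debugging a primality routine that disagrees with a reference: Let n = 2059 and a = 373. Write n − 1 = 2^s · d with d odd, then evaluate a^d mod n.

n − 1 = 2058 = 2^1 · 1029, so s = 1 and d = 1029.
Repeated squaring mod 2059: 373^1 ≡ 373, 373^2 ≡ 1176, 373^4 ≡ 1387, 373^8 ≡ 663, 373^16 ≡ 1002, 373^32 ≡ 1271, 373^64 ≡ 1185, 373^128 ≡ 2046, 373^256 ≡ 169, 373^512 ≡ 1794, 373^1024 ≡ 219.
1029 = 1024 + 4 + 1, so 373^1029 ≡ 219·1387·373 ≡ 1335 (mod 2059).

1335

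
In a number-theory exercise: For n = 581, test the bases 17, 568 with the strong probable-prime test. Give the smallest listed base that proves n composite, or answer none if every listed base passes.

n − 1 = 580 = 2^2 · 145, so s = 2 and d = 145.
Base 17: x_0 = 17^145 mod 581 = 87. x_0 is neither 1 nor 580, so continue squaring. x_1 = 87^2 mod 581 = 16. Reached i = s−1 = 1 without hitting −1: 17 is a Miller–Rabin witness and 581 is composite.
Base 568: x_0 = 568^145 mod 581 = 274. x_0 is neither 1 nor 580, so continue squaring. x_1 = 274^2 mod 581 = 127. Reached i = s−1 = 1 without hitting −1: 568 is a Miller–Rabin witness and 581 is composite.
The smallest witness among the given bases is 17.

17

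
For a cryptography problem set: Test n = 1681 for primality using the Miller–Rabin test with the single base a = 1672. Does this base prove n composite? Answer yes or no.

yes

n − 1 = 1680 = 2^4 · 105, so s = 4 and d = 105.
x_0 = 1672^105 mod 1681 = 1385.
x_0 is neither 1 nor 1680, so continue squaring.
x_1 = 1385^2 mod 1681 = 204.
x_2 = 204^2 mod 1681 = 1272.
x_3 = 1272^2 mod 1681 = 862.
Reached i = s−1 = 3 without hitting −1: 1672 is a Miller–Rabin witness and 1681 is composite.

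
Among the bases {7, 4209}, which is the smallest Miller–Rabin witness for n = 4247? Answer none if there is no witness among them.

n − 1 = 4246 = 2^1 · 2123, so s = 1 and d = 2123.
Base 7: x_0 = 7^2123 mod 4247 = 1126. x_0 ∉ {1, 4246} and s = 1, so 7 is a Miller–Rabin witness and 4247 is composite.
Base 4209: x_0 = 4209^2123 mod 4247 = 2005. x_0 ∉ {1, 4246} and s = 1, so 4209 is a Miller–Rabin witness and 4247 is composite.
The smallest witness among the given bases is 7.

7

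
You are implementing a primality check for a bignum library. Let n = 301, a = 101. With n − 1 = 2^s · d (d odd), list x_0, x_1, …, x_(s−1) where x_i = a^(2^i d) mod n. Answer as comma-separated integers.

n − 1 = 300 = 2^2 · 75, so s = 2 and d = 75.
x_0 = 101^75 mod 301 = 293.
x_1 = 293^2 mod 301 = 64.

293, 64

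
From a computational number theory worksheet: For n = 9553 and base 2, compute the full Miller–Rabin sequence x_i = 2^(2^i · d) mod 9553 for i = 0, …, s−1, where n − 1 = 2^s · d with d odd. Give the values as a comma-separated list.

n − 1 = 9552 = 2^4 · 597, so s = 4 and d = 597.
x_0 = 2^597 mod 9553 = 6883.
x_1 = 6883^2 mod 9553 = 2362.
x_2 = 2362^2 mod 9553 = 92.
x_3 = 92^2 mod 9553 = 8464.

6883, 2362, 92, 8464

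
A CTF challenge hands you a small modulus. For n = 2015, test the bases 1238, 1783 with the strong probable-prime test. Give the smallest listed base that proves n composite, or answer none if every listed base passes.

1238

n − 1 = 2014 = 2^1 · 1007, so s = 1 and d = 1007.
Base 1238: x_0 = 1238^1007 mod 2015 = 802. x_0 ∉ {1, 2014} and s = 1, so 1238 is a Miller–Rabin witness and 2015 is composite.
Base 1783: x_0 = 1783^1007 mod 2015 = 1372. x_0 ∉ {1, 2014} and s = 1, so 1783 is a Miller–Rabin witness and 2015 is composite.
The smallest witness among the given bases is 1238.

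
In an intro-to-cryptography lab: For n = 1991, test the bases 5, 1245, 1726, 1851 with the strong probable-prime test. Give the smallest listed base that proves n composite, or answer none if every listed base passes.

5

n − 1 = 1990 = 2^1 · 995, so s = 1 and d = 995.
Base 5: x_0 = 5^995 mod 1991 = 1134. x_0 ∉ {1, 1990} and s = 1, so 5 is a Miller–Rabin witness and 1991 is composite.
Base 1245: x_0 = 1245^995 mod 1991 = 1286. x_0 ∉ {1, 1990} and s = 1, so 1245 is a Miller–Rabin witness and 1991 is composite.
Base 1726: x_0 = 1726^995 mod 1991 = 32. x_0 ∉ {1, 1990} and s = 1, so 1726 is a Miller–Rabin witness and 1991 is composite.
Base 1851: x_0 = 1851^995 mod 1991 = 89. x_0 ∉ {1, 1990} and s = 1, so 1851 is a Miller–Rabin witness and 1991 is composite.
The smallest witness among the given bases is 5.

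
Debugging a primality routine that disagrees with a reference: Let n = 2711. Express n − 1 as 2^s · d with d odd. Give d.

Halving: 2710 → 1355; 1355 is odd.
So 2710 = 2^1 · 1355.

1355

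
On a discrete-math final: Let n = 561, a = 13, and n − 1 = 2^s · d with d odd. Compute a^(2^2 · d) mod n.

1

n − 1 = 560 = 2^4 · 35, so s = 4 and d = 35.
Repeated squaring mod 561: 13^1 ≡ 13, 13^2 ≡ 169, 13^4 ≡ 511, 13^8 ≡ 256, 13^16 ≡ 460, 13^32 ≡ 103.
35 = 32 + 2 + 1, so 13^35 ≡ 103·169·13 ≡ 208 (mod 561).
x_0 = 208.
x_1 = 208^2 mod 561 = 67.
x_2 = 67^2 mod 561 = 1.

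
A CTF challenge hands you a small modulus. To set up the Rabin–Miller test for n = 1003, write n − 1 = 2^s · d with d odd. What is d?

Halving: 1002 → 501; 501 is odd.
So 1002 = 2^1 · 501.

501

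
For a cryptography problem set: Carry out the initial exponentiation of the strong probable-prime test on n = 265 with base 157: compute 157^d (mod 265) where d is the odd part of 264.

22

n − 1 = 264 = 2^3 · 33, so s = 3 and d = 33.
157^33 mod 265 = 22.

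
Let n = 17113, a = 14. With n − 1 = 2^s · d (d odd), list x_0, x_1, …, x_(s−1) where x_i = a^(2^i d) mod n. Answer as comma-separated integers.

n − 1 = 17112 = 2^3 · 2139, so s = 3 and d = 2139.
x_0 = 14^2139 mod 17113 = 5745.
x_1 = 5745^2 mod 17113 = 11161.
x_2 = 11161^2 mod 17113 = 2394.

5745, 11161, 2394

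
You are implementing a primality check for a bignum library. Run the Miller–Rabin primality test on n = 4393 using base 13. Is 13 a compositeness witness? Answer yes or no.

yes

n − 1 = 4392 = 2^3 · 549, so s = 3 and d = 549.
Repeated squaring mod 4393: 13^1 ≡ 13, 13^2 ≡ 169, 13^4 ≡ 2203, 13^8 ≡ 3337, 13^16 ≡ 3707, 13^32 ≡ 545, 13^64 ≡ 2694, 13^128 ≡ 400, 13^256 ≡ 1852, 13^512 ≡ 3364.
549 = 512 + 32 + 4 + 1, so 13^549 ≡ 3364·545·2203·13 ≡ 1465 (mod 4393).
x_0 = 13^549 mod 4393 = 1465.
x_0 is neither 1 nor 4392, so continue squaring.
x_1 = 1465^2 mod 4393 = 2441.
x_2 = 2441^2 mod 4393 = 1573.
Reached i = s−1 = 2 without hitting −1: 13 is a Miller–Rabin witness and 4393 is composite.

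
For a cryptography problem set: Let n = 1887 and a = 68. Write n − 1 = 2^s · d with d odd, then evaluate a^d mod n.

1190

n − 1 = 1886 = 2^1 · 943, so s = 1 and d = 943.
Repeated squaring mod 1887: 68^1 ≡ 68, 68^2 ≡ 850, 68^4 ≡ 1666, 68^8 ≡ 1666, 68^16 ≡ 1666, 68^32 ≡ 1666, 68^64 ≡ 1666, 68^128 ≡ 1666, 68^256 ≡ 1666, 68^512 ≡ 1666.
943 = 512 + 256 + 128 + 32 + 8 + 4 + 2 + 1, so 68^943 ≡ 1666·1666·1666·1666·1666·1666·850·68 ≡ 1190 (mod 1887).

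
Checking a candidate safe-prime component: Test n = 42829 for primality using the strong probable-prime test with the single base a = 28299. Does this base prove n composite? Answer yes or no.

n − 1 = 42828 = 2^2 · 10707, so s = 2 and d = 10707.
x_0 = 28299^10707 mod 42829 = 42828.
x_0 = 42828 ≡ −1, so 28299 is not a witness.

no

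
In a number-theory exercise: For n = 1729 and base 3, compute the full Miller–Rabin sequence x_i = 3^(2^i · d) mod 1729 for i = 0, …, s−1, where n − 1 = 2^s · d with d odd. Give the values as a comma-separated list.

n − 1 = 1728 = 2^6 · 27, so s = 6 and d = 27.
x_0 = 3^27 mod 1729 = 664.
x_1 = 664^2 mod 1729 = 1.
x_2 = 1^2 mod 1729 = 1.
x_3 = 1^2 mod 1729 = 1.
x_4 = 1^2 mod 1729 = 1.
x_5 = 1^2 mod 1729 = 1.

664, 1, 1, 1, 1, 1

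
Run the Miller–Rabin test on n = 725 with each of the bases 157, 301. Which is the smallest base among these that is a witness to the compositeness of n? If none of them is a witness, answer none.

n − 1 = 724 = 2^2 · 181, so s = 2 and d = 181.
Base 157: x_0 = 157^181 mod 725 = 157. x_0 is neither 1 nor 724, so continue squaring. x_1 = 157^2 mod 725 = 724. x_1 ≡ −1, so 157 is not a witness.
Base 301: x_0 = 301^181 mod 725 = 601. x_0 is neither 1 nor 724, so continue squaring. x_1 = 601^2 mod 725 = 151. Reached i = s−1 = 1 without hitting −1: 301 is a Miller–Rabin witness and 725 is composite.
The smallest witness among the given bases is 301.

301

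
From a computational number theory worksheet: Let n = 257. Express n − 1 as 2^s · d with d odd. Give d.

Halving: 256 → 128 → 64 → 32 → 16 → 8 → 4 → 2 → 1; 1 is odd.
So 256 = 2^8 · 1.

1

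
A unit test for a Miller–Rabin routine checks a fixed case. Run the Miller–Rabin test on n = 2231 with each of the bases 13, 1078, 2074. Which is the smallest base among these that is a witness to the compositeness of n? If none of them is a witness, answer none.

n − 1 = 2230 = 2^1 · 1115, so s = 1 and d = 1115.
Base 13: x_0 = 13^1115 mod 2231 = 1950. x_0 ∉ {1, 2230} and s = 1, so 13 is a Miller–Rabin witness and 2231 is composite.
Base 1078: x_0 = 1078^1115 mod 2231 = 2035. x_0 ∉ {1, 2230} and s = 1, so 1078 is a Miller–Rabin witness and 2231 is composite.
Base 2074: x_0 = 2074^1115 mod 2231 = 1084. x_0 ∉ {1, 2230} and s = 1, so 2074 is a Miller–Rabin witness and 2231 is composite.
The smallest witness among the given bases is 13.

13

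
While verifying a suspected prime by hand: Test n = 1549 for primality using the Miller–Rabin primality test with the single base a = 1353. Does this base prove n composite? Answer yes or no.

no

n − 1 = 1548 = 2^2 · 387, so s = 2 and d = 387.
x_0 = 1353^387 mod 1549 = 1.
x_0 = 1, so 1353 is not a witness.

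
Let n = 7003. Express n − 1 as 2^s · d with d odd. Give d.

3501

Halving: 7002 → 3501; 3501 is odd.
So 7002 = 2^1 · 3501.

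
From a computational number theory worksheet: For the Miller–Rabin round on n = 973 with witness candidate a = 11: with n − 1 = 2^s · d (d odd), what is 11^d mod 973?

925

n − 1 = 972 = 2^2 · 243, so s = 2 and d = 243.
11^243 mod 973 = 925.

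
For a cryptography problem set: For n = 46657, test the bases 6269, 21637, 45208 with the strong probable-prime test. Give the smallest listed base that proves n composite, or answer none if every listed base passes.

none

n − 1 = 46656 = 2^6 · 729, so s = 6 and d = 729.
Base 6269: x_0 = 6269^729 mod 46657 = 1. x_0 = 1, so 6269 is not a witness.
Base 21637: x_0 = 21637^729 mod 46657 = 41397. x_0 is neither 1 nor 46656, so continue squaring. x_1 = 41397^2 mod 46657 = 46656. x_1 ≡ −1, so 21637 is not a witness.
Base 45208: x_0 = 45208^729 mod 46657 = 5507. x_0 is neither 1 nor 46656, so continue squaring. x_1 = 5507^2 mod 46657 = 46656. x_1 ≡ −1, so 45208 is not a witness.
No listed base is a witness for 46657.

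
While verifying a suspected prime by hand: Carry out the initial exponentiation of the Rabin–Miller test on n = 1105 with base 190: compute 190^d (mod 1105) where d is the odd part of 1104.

515

n − 1 = 1104 = 2^4 · 69, so s = 4 and d = 69.
190^69 mod 1105 = 515.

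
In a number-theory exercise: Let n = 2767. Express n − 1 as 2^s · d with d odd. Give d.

1383

Halving: 2766 → 1383; 1383 is odd.
So 2766 = 2^1 · 1383.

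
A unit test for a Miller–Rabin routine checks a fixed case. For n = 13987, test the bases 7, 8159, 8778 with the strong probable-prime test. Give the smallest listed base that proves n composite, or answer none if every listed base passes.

7

n − 1 = 13986 = 2^1 · 6993, so s = 1 and d = 6993.
Base 7: x_0 = 7^6993 mod 13987 = 5746. x_0 ∉ {1, 13986} and s = 1, so 7 is a Miller–Rabin witness and 13987 is composite.
Base 8159: x_0 = 8159^6993 mod 13987 = 10767. x_0 ∉ {1, 13986} and s = 1, so 8159 is a Miller–Rabin witness and 13987 is composite.
Base 8778: x_0 = 8778^6993 mod 13987 = 4545. x_0 ∉ {1, 13986} and s = 1, so 8778 is a Miller–Rabin witness and 13987 is composite.
The smallest witness among the given bases is 7.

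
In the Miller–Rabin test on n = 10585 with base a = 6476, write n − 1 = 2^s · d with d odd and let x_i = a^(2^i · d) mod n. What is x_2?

n − 1 = 10584 = 2^3 · 1323, so s = 3 and d = 1323.
Repeated squaring mod 10585: 6476^1 ≡ 6476, 6476^2 ≡ 806, 6476^4 ≡ 3951, 6476^8 ≡ 8111, 6476^16 ≡ 2546, 6476^32 ≡ 4096, 6476^64 ≡ 10576, 6476^128 ≡ 81, 6476^256 ≡ 6561, 6476^512 ≡ 8111, 6476^1024 ≡ 2546.
1323 = 1024 + 256 + 32 + 8 + 2 + 1, so 6476^1323 ≡ 2546·6561·4096·8111·806·6476 ≡ 521 (mod 10585).
x_0 = 521.
x_1 = 521^2 mod 10585 = 6816.
x_2 = 6816^2 mod 10585 = 291.

291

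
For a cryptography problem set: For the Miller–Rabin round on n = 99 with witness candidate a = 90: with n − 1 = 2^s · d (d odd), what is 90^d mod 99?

72

n − 1 = 98 = 2^1 · 49, so s = 1 and d = 49.
90^49 mod 99 = 72.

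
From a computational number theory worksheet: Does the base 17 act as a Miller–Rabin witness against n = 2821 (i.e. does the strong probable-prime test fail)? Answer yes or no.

n − 1 = 2820 = 2^2 · 705, so s = 2 and d = 705.
x_0 = 17^705 mod 2821 = 2820.
x_0 = 2820 ≡ −1, so 17 is not a witness.

no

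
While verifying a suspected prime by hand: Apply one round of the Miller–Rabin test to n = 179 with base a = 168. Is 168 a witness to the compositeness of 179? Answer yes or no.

no

n − 1 = 178 = 2^1 · 89, so s = 1 and d = 89.
x_0 = 168^89 mod 179 = 1.
x_0 = 1, so 168 is not a witness.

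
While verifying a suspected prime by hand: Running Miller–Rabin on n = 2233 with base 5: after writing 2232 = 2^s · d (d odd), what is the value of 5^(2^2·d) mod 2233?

n − 1 = 2232 = 2^3 · 279, so s = 3 and d = 279.
x_0 = 5^279 mod 2233 = 1021.
x_1 = 1021^2 mod 2233 = 1863.
x_2 = 1863^2 mod 2233 = 687.

687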